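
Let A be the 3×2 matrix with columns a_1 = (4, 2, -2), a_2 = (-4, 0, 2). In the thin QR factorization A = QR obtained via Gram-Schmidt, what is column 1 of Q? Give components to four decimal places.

a_1 = (4, 2, -2); ‖a_1‖ = 4.8990, so e_1 = (0.8165, 0.4082, -0.4082).

e_1 = (0.8165, 0.4082, -0.4082)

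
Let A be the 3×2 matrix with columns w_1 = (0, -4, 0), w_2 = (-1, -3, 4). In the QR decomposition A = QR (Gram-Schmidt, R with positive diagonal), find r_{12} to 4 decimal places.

r_{12} = 3.0000

w_1 = (0, -4, 0); ‖w_1‖ = 4.0000, so e_1 = (0.0000, -1.0000, 0.0000).
r_{12} = e_1·w_2 = 3.0000.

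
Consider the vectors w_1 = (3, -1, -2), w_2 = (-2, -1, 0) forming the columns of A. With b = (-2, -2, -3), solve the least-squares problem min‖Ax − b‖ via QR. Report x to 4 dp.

x = (0.8889, 2.0889)

w_1 = (3, -1, -2); ‖w_1‖ = 3.7417, so e_1 = (0.8018, -0.2673, -0.5345).
e_1·w_2 = 0.8018·(-2) + (-0.2673)·(-1) + (-0.5345)·0 = -1.3363.
u_2 = w_2 + 1.3363·e_1 = (-0.9286, -1.3571, -0.7143).
‖u_2‖ = 1.7928, so e_2 = (-0.5179, -0.7570, -0.3984).
Qᵀb = (0.5345, 3.7450).
Back-substitute: x_2 = 3.7450/1.7928 = 2.0889.
x_1 = (0.5345 + 1.3363·2.0889)/3.7417 = 0.8889.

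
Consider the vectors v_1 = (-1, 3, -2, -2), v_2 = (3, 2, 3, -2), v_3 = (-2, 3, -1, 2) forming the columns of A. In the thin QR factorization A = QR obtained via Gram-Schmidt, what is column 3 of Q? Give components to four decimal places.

v_1 = (-1, 3, -2, -2); ‖v_1‖ = 4.2426, so q_1 = (-0.2357, 0.7071, -0.4714, -0.4714).
q_1·v_2 = (-0.2357)·3 + 0.7071·2 + (-0.4714)·3 + (-0.4714)·(-2) = 0.2357.
u_2 = v_2 − 0.2357·q_1 = (3.0556, 1.8333, 3.1111, -1.8889).
‖u_2‖ = 5.0936, so q_2 = (0.5999, 0.3599, 0.6108, -0.3708).
q_1·v_3 = (-0.2357)·(-2) + 0.7071·3 + (-0.4714)·(-1) + (-0.4714)·2 = 2.1213; q_2·v_3 = 0.5999·(-2) + 0.3599·3 + 0.6108·(-1) + (-0.3708)·2 = -1.4724.
u_3 = v_3 − 2.1213·q_1 + 1.4724·q_2 = (-0.6167, 2.0300, 0.8994, 2.4540).
‖u_3‖ = 3.3663, so q_3 = (-0.1832, 0.6030, 0.2672, 0.7290).

q_3 = (-0.1832, 0.6030, 0.2672, 0.7290)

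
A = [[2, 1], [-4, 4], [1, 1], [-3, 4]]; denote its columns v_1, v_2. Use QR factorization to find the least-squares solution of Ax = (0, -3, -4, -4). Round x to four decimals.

x = (-0.3038, -1.1646)

v_1 = (2, -4, 1, -3); ‖v_1‖ = 5.4772, so e_1 = (0.3651, -0.7303, 0.1826, -0.5477).
e_1·v_2 = 0.3651·1 + (-0.7303)·4 + 0.1826·1 + (-0.5477)·4 = -4.5644.
u_2 = v_2 + 4.5644·e_1 = (2.6667, 0.6667, 1.8333, 1.5000).
‖u_2‖ = 3.6286, so e_2 = (0.7349, 0.1837, 0.5052, 0.4134).
Qᵀb = (3.6515, -4.2257).
Back-substitute: x_2 = -4.2257/3.6286 = -1.1646.
x_1 = (3.6515 + 4.5644·(-1.1646))/5.4772 = -0.3038.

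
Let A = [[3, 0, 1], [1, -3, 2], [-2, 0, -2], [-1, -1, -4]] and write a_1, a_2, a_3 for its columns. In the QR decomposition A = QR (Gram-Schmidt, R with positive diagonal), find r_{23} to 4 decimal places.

r_{23} = -0.0855

a_1 = (3, 1, -2, -1); ‖a_1‖ = 3.8730, so e_1 = (0.7746, 0.2582, -0.5164, -0.2582).
e_1·a_2 = 0.7746·0 + 0.2582·(-3) + (-0.5164)·0 + (-0.2582)·(-1) = -0.5164.
u_2 = a_2 + 0.5164·e_1 = (0.4000, -2.8667, -0.2667, -1.1333).
‖u_2‖ = 3.1198, so e_2 = (0.1282, -0.9189, -0.0855, -0.3633).
r_{23} = e_2·a_3 = -0.0855.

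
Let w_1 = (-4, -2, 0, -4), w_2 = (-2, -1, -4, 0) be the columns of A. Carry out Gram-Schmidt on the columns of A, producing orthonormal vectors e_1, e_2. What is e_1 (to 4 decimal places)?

e_1 = (-0.6667, -0.3333, 0.0000, -0.6667)

w_1 = (-4, -2, 0, -4); ‖w_1‖ = 6.0000, so e_1 = (-0.6667, -0.3333, 0.0000, -0.6667).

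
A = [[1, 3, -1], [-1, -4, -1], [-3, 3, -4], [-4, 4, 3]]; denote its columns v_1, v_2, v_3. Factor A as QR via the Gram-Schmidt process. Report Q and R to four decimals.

Q = [[0.1925, 0.5948, -0.2111], [-0.1925, -0.7570, -0.1689], [-0.5774, 0.1622, -0.7752], [-0.7698, 0.2163, 0.5709]], R = [[5.1962, -3.4641, 0.0000], [0.0000, 6.1644, 0.1622], [0.0000, 0.0000, 5.1936]]

e_1 = v_1/‖v_1‖ = (1, -1, -3, -4)/5.1962 = (0.1925, -0.1925, -0.5774, -0.7698).
r_{12} = e_1·v_2 = -3.4641.
u_2 = v_2 + 3.4641·e_1 = (3.6667, -4.6667, 1.0000, 1.3333).
‖u_2‖ = 6.1644, so e_2 = (0.5948, -0.7570, 0.1622, 0.2163).
r_{13} = e_1·v_3 = 0.0000; r_{23} = e_2·v_3 = 0.1622.
u_3 = v_3 + 0.0000·e_1 − 0.1622·e_2 = (-1.0965, -0.8772, -4.0263, 2.9649).
‖u_3‖ = 5.1936, so e_3 = (-0.2111, -0.1689, -0.7752, 0.5709).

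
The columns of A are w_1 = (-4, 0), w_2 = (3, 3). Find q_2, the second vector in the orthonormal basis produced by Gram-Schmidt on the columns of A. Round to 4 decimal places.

q_1 = w_1/‖w_1‖ = (-4, 0)/4.0000 = (-1.0000, 0.0000).
r_{12} = q_1·w_2 = -3.0000.
u_2 = w_2 + 3.0000·q_1 = (0.0000, 3.0000).
‖u_2‖ = 3.0000, so q_2 = (0.0000, 1.0000).

q_2 = (0.0000, 1.0000)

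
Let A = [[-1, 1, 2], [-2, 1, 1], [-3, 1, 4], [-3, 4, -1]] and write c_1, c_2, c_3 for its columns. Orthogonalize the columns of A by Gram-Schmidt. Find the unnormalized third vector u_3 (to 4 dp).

u_3 = (1.7522, -0.9558, 0.3363, -0.2832)

e_1 = c_1/‖c_1‖ = (-1, -2, -3, -3)/4.7958 = (-0.2085, -0.4170, -0.6255, -0.6255).
r_{12} = e_1·c_2 = -3.7533.
u_2 = c_2 + 3.7533·e_1 = (0.2174, -0.5652, -1.3478, 1.6522).
‖u_2‖ = 2.2165, so e_2 = (0.0981, -0.2550, -0.6081, 0.7454).
r_{13} = e_1·c_3 = -2.7107; r_{23} = e_2·c_3 = -3.2365.
u_3 = c_3 + 2.7107·e_1 + 3.2365·e_2 = (1.7522, -0.9558, 0.3363, -0.2832).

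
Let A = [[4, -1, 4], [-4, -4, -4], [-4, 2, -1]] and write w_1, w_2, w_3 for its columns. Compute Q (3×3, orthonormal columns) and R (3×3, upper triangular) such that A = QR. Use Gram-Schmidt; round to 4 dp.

w_1 = (4, -4, -4); ‖w_1‖ = 6.9282, so e_1 = (0.5774, -0.5774, -0.5774).
e_1·w_2 = 0.5774·(-1) + (-0.5774)·(-4) + (-0.5774)·2 = 0.5774.
u_2 = w_2 − 0.5774·e_1 = (-1.3333, -3.6667, 2.3333).
‖u_2‖ = 4.5461, so e_2 = (-0.2933, -0.8066, 0.5133).
e_1·w_3 = 0.5774·4 + (-0.5774)·(-4) + (-0.5774)·(-1) = 5.1962; e_2·w_3 = (-0.2933)·4 + (-0.8066)·(-4) + 0.5133·(-1) = 1.5398.
u_3 = w_3 − 5.1962·e_1 − 1.5398·e_2 = (1.4516, 0.2419, 1.2097).
‖u_3‖ = 1.9050, so e_3 = (0.7620, 0.1270, 0.6350).

Q = [[0.5774, -0.2933, 0.7620], [-0.5774, -0.8066, 0.1270], [-0.5774, 0.5133, 0.6350]], R = [[6.9282, 0.5774, 5.1962], [0.0000, 4.5461, 1.5398], [0.0000, 0.0000, 1.9050]]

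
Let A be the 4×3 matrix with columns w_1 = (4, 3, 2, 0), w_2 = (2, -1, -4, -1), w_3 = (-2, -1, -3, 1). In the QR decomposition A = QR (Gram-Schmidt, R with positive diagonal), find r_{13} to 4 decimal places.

r_{13} = -3.1568

w_1 = (4, 3, 2, 0); ‖w_1‖ = 5.3852, so e_1 = (0.7428, 0.5571, 0.3714, 0.0000).
r_{13} = e_1·w_3 = -3.1568.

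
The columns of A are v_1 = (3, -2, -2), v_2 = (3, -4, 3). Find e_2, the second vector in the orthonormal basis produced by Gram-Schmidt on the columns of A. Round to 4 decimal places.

v_1 = (3, -2, -2); ‖v_1‖ = 4.1231, so e_1 = (0.7276, -0.4851, -0.4851).
e_1·v_2 = 0.7276·3 + (-0.4851)·(-4) + (-0.4851)·3 = 2.6679.
u_2 = v_2 − 2.6679·e_1 = (1.0588, -2.7059, 4.2941).
‖u_2‖ = 5.1848, so e_2 = (0.2042, -0.5219, 0.8282).

e_2 = (0.2042, -0.5219, 0.8282)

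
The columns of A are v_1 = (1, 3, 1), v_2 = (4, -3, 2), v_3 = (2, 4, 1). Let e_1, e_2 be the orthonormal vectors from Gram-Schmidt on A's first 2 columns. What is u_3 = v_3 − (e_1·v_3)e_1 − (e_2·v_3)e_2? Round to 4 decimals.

u_3 = (0.3194, 0.0710, -0.5323)

v_1 = (1, 3, 1); ‖v_1‖ = 3.3166, so e_1 = (0.3015, 0.9045, 0.3015).
e_1·v_2 = 0.3015·4 + 0.9045·(-3) + 0.3015·2 = -0.9045.
u_2 = v_2 + 0.9045·e_1 = (4.2727, -2.1818, 2.2727).
‖u_2‖ = 5.3087, so e_2 = (0.8049, -0.4110, 0.4281).
e_1·v_3 = 0.3015·2 + 0.9045·4 + 0.3015·1 = 4.5227; e_2·v_3 = 0.8049·2 + (-0.4110)·4 + 0.4281·1 = 0.3939.
u_3 = v_3 − 4.5227·e_1 − 0.3939·e_2 = (0.3194, 0.0710, -0.5323).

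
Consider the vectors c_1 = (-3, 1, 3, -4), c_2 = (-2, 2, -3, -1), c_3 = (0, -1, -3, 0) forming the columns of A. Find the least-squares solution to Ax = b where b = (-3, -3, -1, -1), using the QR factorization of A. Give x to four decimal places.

q_1 = c_1/‖c_1‖ = (-3, 1, 3, -4)/5.9161 = (-0.5071, 0.1690, 0.5071, -0.6761).
r_{12} = q_1·c_2 = 0.5071.
u_2 = c_2 − 0.5071·q_1 = (-1.7429, 1.9143, -3.2571, -0.6571).
‖u_2‖ = 4.2122, so q_2 = (-0.4138, 0.4545, -0.7733, -0.1560).
r_{13} = q_1·c_3 = -1.6903; r_{23} = q_2·c_3 = 1.8653.
u_3 = c_3 + 1.6903·q_1 − 1.8653·q_2 = (-0.0853, -1.5620, -0.7005, -0.8519).
‖u_3‖ = 1.9140, so q_3 = (-0.0446, -0.8161, -0.3660, -0.4451).
Qᵀb = (1.1832, 0.8072, 3.3931).
Back-substitute: x_3 = 3.3931/1.9140 = 1.7727.
x_2 = (0.8072 − 1.8653·1.7727)/4.2122 = -0.5934.
x_1 = (1.1832 − 0.5071·(-0.5934) + 1.6903·1.7727)/5.9161 = 0.7574.

x = (0.7574, -0.5934, 1.7727)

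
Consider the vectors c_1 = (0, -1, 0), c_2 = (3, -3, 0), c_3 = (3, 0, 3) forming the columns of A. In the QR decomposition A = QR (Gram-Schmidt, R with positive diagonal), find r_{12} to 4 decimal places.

r_{12} = 3.0000

c_1 = (0, -1, 0); ‖c_1‖ = 1.0000, so q_1 = (0.0000, -1.0000, 0.0000).
r_{12} = q_1·c_2 = 3.0000.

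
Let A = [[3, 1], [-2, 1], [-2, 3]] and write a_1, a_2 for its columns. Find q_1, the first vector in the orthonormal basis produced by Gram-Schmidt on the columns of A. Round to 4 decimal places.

a_1 = (3, -2, -2); ‖a_1‖ = 4.1231, so q_1 = (0.7276, -0.4851, -0.4851).

q_1 = (0.7276, -0.4851, -0.4851)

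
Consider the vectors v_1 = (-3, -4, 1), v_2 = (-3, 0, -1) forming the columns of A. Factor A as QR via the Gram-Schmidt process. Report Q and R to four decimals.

Q = [[-0.5883, -0.7564], [-0.7845, 0.4483], [0.1961, -0.4763]], R = [[5.0990, 1.5689], [0.0000, 2.7456]]

v_1 = (-3, -4, 1); ‖v_1‖ = 5.0990, so e_1 = (-0.5883, -0.7845, 0.1961).
e_1·v_2 = (-0.5883)·(-3) + (-0.7845)·0 + 0.1961·(-1) = 1.5689.
u_2 = v_2 − 1.5689·e_1 = (-2.0769, 1.2308, -1.3077).
‖u_2‖ = 2.7456, so e_2 = (-0.7564, 0.4483, -0.4763).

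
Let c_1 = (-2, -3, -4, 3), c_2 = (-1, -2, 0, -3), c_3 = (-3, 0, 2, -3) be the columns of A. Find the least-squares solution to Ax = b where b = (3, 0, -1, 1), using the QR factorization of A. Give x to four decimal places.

c_1 = (-2, -3, -4, 3); ‖c_1‖ = 6.1644, so q_1 = (-0.3244, -0.4867, -0.6489, 0.4867).
q_1·c_2 = (-0.3244)·(-1) + (-0.4867)·(-2) + (-0.6489)·0 + 0.4867·(-3) = -0.1622.
u_2 = c_2 + 0.1622·q_1 = (-1.0526, -2.0789, -0.1053, -2.9211).
‖u_2‖ = 3.7381, so q_2 = (-0.2816, -0.5561, -0.0282, -0.7814).
q_1·c_3 = (-0.3244)·(-3) + (-0.4867)·0 + (-0.6489)·2 + 0.4867·(-3) = -1.7844; q_2·c_3 = (-0.2816)·(-3) + (-0.5561)·0 + (-0.0282)·2 + (-0.7814)·(-3) = 3.1327.
u_3 = c_3 + 1.7844·q_1 − 3.1327·q_2 = (-2.6968, 0.8738, 0.9303, 0.3164).
‖u_3‖ = 3.0003, so q_3 = (-0.8988, 0.2912, 0.3101, 0.1055).
Qᵀb = (0.1622, -1.5980, -2.9011).
Back-substitute: x_3 = -2.9011/3.0003 = -0.9669.
x_2 = (-1.5980 − 3.1327·(-0.9669))/3.7381 = 0.3828.
x_1 = (0.1622 + 0.1622·0.3828 + 1.7844·(-0.9669))/6.1644 = -0.2435.

x = (-0.2435, 0.3828, -0.9669)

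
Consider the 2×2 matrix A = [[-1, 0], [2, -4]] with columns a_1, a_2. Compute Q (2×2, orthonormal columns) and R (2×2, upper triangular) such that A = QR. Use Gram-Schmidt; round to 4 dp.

a_1 = (-1, 2); ‖a_1‖ = 2.2361, so q_1 = (-0.4472, 0.8944).
q_1·a_2 = (-0.4472)·0 + 0.8944·(-4) = -3.5777.
u_2 = a_2 + 3.5777·q_1 = (-1.6000, -0.8000).
‖u_2‖ = 1.7889, so q_2 = (-0.8944, -0.4472).

Q = [[-0.4472, -0.8944], [0.8944, -0.4472]], R = [[2.2361, -3.5777], [0.0000, 1.7889]]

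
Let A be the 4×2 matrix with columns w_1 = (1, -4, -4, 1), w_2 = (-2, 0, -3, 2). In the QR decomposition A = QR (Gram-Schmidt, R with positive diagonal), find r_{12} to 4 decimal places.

r_{12} = 2.0580

w_1 = (1, -4, -4, 1); ‖w_1‖ = 5.8310, so q_1 = (0.1715, -0.6860, -0.6860, 0.1715).
r_{12} = q_1·w_2 = 2.0580.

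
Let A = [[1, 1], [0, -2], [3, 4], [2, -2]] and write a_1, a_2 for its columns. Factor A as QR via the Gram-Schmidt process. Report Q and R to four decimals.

Q = [[0.2673, 0.0815], [0.0000, -0.4563], [0.8018, 0.4726], [0.5345, -0.7496]], R = [[3.7417, 2.4054], [0.0000, 4.3834]]

a_1 = (1, 0, 3, 2); ‖a_1‖ = 3.7417, so q_1 = (0.2673, 0.0000, 0.8018, 0.5345).
q_1·a_2 = 0.2673·1 + 0.0000·(-2) + 0.8018·4 + 0.5345·(-2) = 2.4054.
u_2 = a_2 − 2.4054·q_1 = (0.3571, -2.0000, 2.0714, -3.2857).
‖u_2‖ = 4.3834, so q_2 = (0.0815, -0.4563, 0.4726, -0.7496).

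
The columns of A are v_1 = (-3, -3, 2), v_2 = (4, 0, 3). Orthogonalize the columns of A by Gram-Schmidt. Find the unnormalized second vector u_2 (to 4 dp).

v_1 = (-3, -3, 2); ‖v_1‖ = 4.6904, so q_1 = (-0.6396, -0.6396, 0.4264).
q_1·v_2 = (-0.6396)·4 + (-0.6396)·0 + 0.4264·3 = -1.2792.
u_2 = v_2 + 1.2792·q_1 = (3.1818, -0.8182, 3.5455).

u_2 = (3.1818, -0.8182, 3.5455)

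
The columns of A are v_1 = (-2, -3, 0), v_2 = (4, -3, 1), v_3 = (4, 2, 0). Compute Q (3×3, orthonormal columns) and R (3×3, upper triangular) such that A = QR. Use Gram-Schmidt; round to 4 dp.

Q = [[-0.5547, 0.8158, 0.1634], [-0.8321, -0.5439, -0.1089], [0.0000, 0.1964, -0.9805]], R = [[3.6056, 0.2774, -3.8829], [0.0000, 5.0915, 2.1756], [0.0000, 0.0000, 0.4358]]

v_1 = (-2, -3, 0); ‖v_1‖ = 3.6056, so q_1 = (-0.5547, -0.8321, 0.0000).
q_1·v_2 = (-0.5547)·4 + (-0.8321)·(-3) + 0.0000·1 = 0.2774.
u_2 = v_2 − 0.2774·q_1 = (4.1538, -2.7692, 1.0000).
‖u_2‖ = 5.0915, so q_2 = (0.8158, -0.5439, 0.1964).
q_1·v_3 = (-0.5547)·4 + (-0.8321)·2 + 0.0000·0 = -3.8829; q_2·v_3 = 0.8158·4 + (-0.5439)·2 + 0.1964·0 = 2.1756.
u_3 = v_3 + 3.8829·q_1 − 2.1756·q_2 = (0.0712, -0.0475, -0.4273).
‖u_3‖ = 0.4358, so q_3 = (0.1634, -0.1089, -0.9805).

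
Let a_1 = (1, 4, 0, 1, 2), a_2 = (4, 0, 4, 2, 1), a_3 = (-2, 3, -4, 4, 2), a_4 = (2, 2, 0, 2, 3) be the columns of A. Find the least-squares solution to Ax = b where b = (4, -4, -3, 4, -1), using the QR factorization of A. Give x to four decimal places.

x = (-2.2254, 0.5415, 0.6927, 1.2311)

a_1 = (1, 4, 0, 1, 2); ‖a_1‖ = 4.6904, so e_1 = (0.2132, 0.8528, 0.0000, 0.2132, 0.4264).
e_1·a_2 = 0.2132·4 + 0.8528·0 + 0.0000·4 + 0.2132·2 + 0.4264·1 = 1.7056.
u_2 = a_2 − 1.7056·e_1 = (3.6364, -1.4545, 4.0000, 1.6364, 0.2727).
‖u_2‖ = 5.8387, so e_2 = (0.6228, -0.2491, 0.6851, 0.2803, 0.0467).
e_1·a_3 = 0.2132·(-2) + 0.8528·3 + 0.0000·(-4) + 0.2132·4 + 0.4264·2 = 3.8376; e_2·a_3 = 0.6228·(-2) + (-0.2491)·3 + 0.6851·(-4) + 0.2803·4 + 0.0467·2 = -3.5188.
u_3 = a_3 − 3.8376·e_1 + 3.5188·e_2 = (-0.6267, -1.1493, -1.5893, 4.1680, 0.5280).
‖u_3‖ = 4.6787, so e_3 = (-0.1339, -0.2456, -0.3397, 0.8908, 0.1129).
e_1·a_4 = 0.2132·2 + 0.8528·2 + 0.0000·0 + 0.2132·2 + 0.4264·3 = 3.8376; e_2·a_4 = 0.6228·2 + (-0.2491)·2 + 0.6851·0 + 0.2803·2 + 0.0467·3 = 1.4480; e_3·a_4 = (-0.1339)·2 + (-0.2456)·2 + (-0.3397)·0 + 0.8908·2 + 0.1129·3 = 1.3610.
u_4 = a_4 − 3.8376·e_1 − 1.4480·e_2 − 1.3610·e_3 = (0.4623, -0.5777, -0.5297, -0.4365, 1.1424).
‖u_4‖ = 1.5243, so e_4 = (0.3033, -0.3790, -0.3475, -0.2863, 0.7495).
Qᵀb = (-2.1320, 2.5068, 4.9164, 1.8766).
Back-substitute: x_4 = 1.8766/1.5243 = 1.2311.
x_3 = (4.9164 − 1.3610·1.2311)/4.6787 = 0.6927.
x_2 = (2.5068 + 3.5188·0.6927 − 1.4480·1.2311)/5.8387 = 0.5415.
x_1 = (-2.1320 − 1.7056·0.5415 − 3.8376·0.6927 − 3.8376·1.2311)/4.6904 = -2.2254.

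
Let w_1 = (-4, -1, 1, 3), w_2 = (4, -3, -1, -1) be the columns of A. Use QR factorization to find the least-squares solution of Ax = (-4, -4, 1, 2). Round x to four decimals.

x = (1.3864, 0.6136)

w_1 = (-4, -1, 1, 3); ‖w_1‖ = 5.1962, so q_1 = (-0.7698, -0.1925, 0.1925, 0.5774).
q_1·w_2 = (-0.7698)·4 + (-0.1925)·(-3) + 0.1925·(-1) + 0.5774·(-1) = -3.2717.
u_2 = w_2 + 3.2717·q_1 = (1.4815, -3.6296, -0.3704, 0.8889).
‖u_2‖ = 4.0369, so q_2 = (0.3670, -0.8991, -0.0917, 0.2202).
Qᵀb = (5.1962, 2.4772).
Back-substitute: x_2 = 2.4772/4.0369 = 0.6136.
x_1 = (5.1962 + 3.2717·0.6136)/5.1962 = 1.3864.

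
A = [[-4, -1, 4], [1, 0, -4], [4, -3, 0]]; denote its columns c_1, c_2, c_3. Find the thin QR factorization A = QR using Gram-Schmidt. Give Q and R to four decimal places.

Q = [[-0.6963, -0.6938, -0.1839], [0.1741, 0.0854, -0.9810], [0.6963, -0.7151, 0.0613]], R = [[5.7446, -1.3926, -3.4816], [0.0000, 2.8391, -3.1166], [0.0000, 0.0000, 3.1883]]

c_1 = (-4, 1, 4); ‖c_1‖ = 5.7446, so q_1 = (-0.6963, 0.1741, 0.6963).
q_1·c_2 = (-0.6963)·(-1) + 0.1741·0 + 0.6963·(-3) = -1.3926.
u_2 = c_2 + 1.3926·q_1 = (-1.9697, 0.2424, -2.0303).
‖u_2‖ = 2.8391, so q_2 = (-0.6938, 0.0854, -0.7151).
q_1·c_3 = (-0.6963)·4 + 0.1741·(-4) + 0.6963·0 = -3.4816; q_2·c_3 = (-0.6938)·4 + 0.0854·(-4) + (-0.7151)·0 = -3.1166.
u_3 = c_3 + 3.4816·q_1 + 3.1166·q_2 = (-0.5865, -3.1278, 0.1955).
‖u_3‖ = 3.1883, so q_3 = (-0.1839, -0.9810, 0.0613).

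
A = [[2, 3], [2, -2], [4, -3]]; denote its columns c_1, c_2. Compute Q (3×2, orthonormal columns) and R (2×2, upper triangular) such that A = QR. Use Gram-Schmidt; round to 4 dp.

c_1 = (2, 2, 4); ‖c_1‖ = 4.8990, so q_1 = (0.4082, 0.4082, 0.8165).
q_1·c_2 = 0.4082·3 + 0.4082·(-2) + 0.8165·(-3) = -2.0412.
u_2 = c_2 + 2.0412·q_1 = (3.8333, -1.1667, -1.3333).
‖u_2‖ = 4.2230, so q_2 = (0.9077, -0.2763, -0.3157).

Q = [[0.4082, 0.9077], [0.4082, -0.2763], [0.8165, -0.3157]], R = [[4.8990, -2.0412], [0.0000, 4.2230]]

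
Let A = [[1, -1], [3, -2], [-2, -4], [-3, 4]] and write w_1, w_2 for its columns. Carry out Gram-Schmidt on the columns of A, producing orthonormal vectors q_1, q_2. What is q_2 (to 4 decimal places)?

q_2 = (-0.0926, -0.1003, -0.8798, 0.4553)

q_1 = w_1/‖w_1‖ = (1, 3, -2, -3)/4.7958 = (0.2085, 0.6255, -0.4170, -0.6255).
r_{12} = q_1·w_2 = -2.2937.
u_2 = w_2 + 2.2937·q_1 = (-0.5217, -0.5652, -4.9565, 2.5652).
‖u_2‖ = 5.6337, so q_2 = (-0.0926, -0.1003, -0.8798, 0.4553).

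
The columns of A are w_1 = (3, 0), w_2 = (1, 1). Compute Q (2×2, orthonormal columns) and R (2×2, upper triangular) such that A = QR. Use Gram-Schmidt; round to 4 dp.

Q = [[1.0000, 0.0000], [0.0000, 1.0000]], R = [[3.0000, 1.0000], [0.0000, 1.0000]]

w_1 = (3, 0); ‖w_1‖ = 3.0000, so e_1 = (1.0000, 0.0000).
e_1·w_2 = 1.0000·1 + 0.0000·1 = 1.0000.
u_2 = w_2 − 1.0000·e_1 = (0.0000, 1.0000).
‖u_2‖ = 1.0000, so e_2 = (0.0000, 1.0000).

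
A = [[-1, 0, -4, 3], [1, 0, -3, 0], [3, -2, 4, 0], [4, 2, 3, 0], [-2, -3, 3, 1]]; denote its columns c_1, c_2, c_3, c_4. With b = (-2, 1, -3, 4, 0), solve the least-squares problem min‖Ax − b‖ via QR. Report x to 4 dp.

c_1 = (-1, 1, 3, 4, -2); ‖c_1‖ = 5.5678, so e_1 = (-0.1796, 0.1796, 0.5388, 0.7184, -0.3592).
e_1·c_2 = (-0.1796)·0 + 0.1796·0 + 0.5388·(-2) + 0.7184·2 + (-0.3592)·(-3) = 1.4368.
u_2 = c_2 − 1.4368·e_1 = (0.2581, -0.2581, -2.7742, 0.9677, -2.4839).
‖u_2‖ = 3.8646, so e_2 = (0.0668, -0.0668, -0.7178, 0.2504, -0.6427).
e_1·c_3 = (-0.1796)·(-4) + 0.1796·(-3) + 0.5388·4 + 0.7184·3 + (-0.3592)·3 = 3.4125; e_2·c_3 = 0.0668·(-4) + (-0.0668)·(-3) + (-0.7178)·4 + 0.2504·3 + (-0.6427)·3 = -4.1151.
u_3 = c_3 − 3.4125·e_1 + 4.1151·e_2 = (-3.1123, -3.8877, -0.7927, 1.5788, 1.5810).
‖u_3‖ = 5.5155, so e_3 = (-0.5643, -0.7049, -0.1437, 0.2863, 0.2866).
e_1·c_4 = (-0.1796)·3 + 0.1796·0 + 0.5388·0 + 0.7184·0 + (-0.3592)·1 = -0.8980; e_2·c_4 = 0.0668·3 + (-0.0668)·0 + (-0.7178)·0 + 0.2504·0 + (-0.6427)·1 = -0.4424; e_3·c_4 = (-0.5643)·3 + (-0.7049)·0 + (-0.1437)·0 + 0.2863·0 + 0.2866·1 = -1.4062.
u_4 = c_4 + 0.8980·e_1 + 0.4424·e_2 + 1.4062·e_3 = (2.0748, -0.8594, -0.0358, 1.1585, 0.7962).
‖u_4‖ = 2.6496, so e_4 = (0.7830, -0.3244, -0.0135, 0.4372, 0.3005).
Qᵀb = (1.7961, 2.9548, 1.9998, -0.1010).
Back-substitute: x_4 = -0.1010/2.6496 = -0.0381.
x_3 = (1.9998 + 1.4062·(-0.0381))/5.5155 = 0.3529.
x_2 = (2.9548 + 4.1151·0.3529 + 0.4424·(-0.0381))/3.8646 = 1.1359.
x_1 = (1.7961 − 1.4368·1.1359 − 3.4125·0.3529 + 0.8980·(-0.0381))/5.5678 = -0.1930.

x = (-0.1930, 1.1359, 0.3529, -0.0381)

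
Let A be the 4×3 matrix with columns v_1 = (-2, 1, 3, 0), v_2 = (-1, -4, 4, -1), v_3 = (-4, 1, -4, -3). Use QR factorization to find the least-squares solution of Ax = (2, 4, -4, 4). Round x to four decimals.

x = (-0.0453, -1.2540, -0.3914)

v_1 = (-2, 1, 3, 0); ‖v_1‖ = 3.7417, so q_1 = (-0.5345, 0.2673, 0.8018, 0.0000).
q_1·v_2 = (-0.5345)·(-1) + 0.2673·(-4) + 0.8018·4 + 0.0000·(-1) = 2.6726.
u_2 = v_2 − 2.6726·q_1 = (0.4286, -4.7143, 1.8571, -1.0000).
‖u_2‖ = 5.1824, so q_2 = (0.0827, -0.9097, 0.3584, -0.1930).
q_1·v_3 = (-0.5345)·(-4) + 0.2673·1 + 0.8018·(-4) + 0.0000·(-3) = -0.8018; q_2·v_3 = 0.0827·(-4) + (-0.9097)·1 + 0.3584·(-4) + (-0.1930)·(-3) = -2.0950.
u_3 = v_3 + 0.8018·q_1 + 2.0950·q_2 = (-4.2553, -0.6915, -2.6064, -3.4043).
‖u_3‖ = 6.0801, so q_3 = (-0.6999, -0.1137, -0.4287, -0.5599).
Qᵀb = (-3.2071, -5.6786, -2.3796).
Back-substitute: x_3 = -2.3796/6.0801 = -0.3914.
x_2 = (-5.6786 + 2.0950·(-0.3914))/5.1824 = -1.2540.
x_1 = (-3.2071 − 2.6726·(-1.2540) + 0.8018·(-0.3914))/3.7417 = -0.0453.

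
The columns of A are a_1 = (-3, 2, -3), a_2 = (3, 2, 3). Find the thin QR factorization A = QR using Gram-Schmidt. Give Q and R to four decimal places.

Q = [[-0.6396, 0.3015], [0.4264, 0.9045], [-0.6396, 0.3015]], R = [[4.6904, -2.9848], [0.0000, 3.6181]]

a_1 = (-3, 2, -3); ‖a_1‖ = 4.6904, so e_1 = (-0.6396, 0.4264, -0.6396).
e_1·a_2 = (-0.6396)·3 + 0.4264·2 + (-0.6396)·3 = -2.9848.
u_2 = a_2 + 2.9848·e_1 = (1.0909, 3.2727, 1.0909).
‖u_2‖ = 3.6181, so e_2 = (0.3015, 0.9045, 0.3015).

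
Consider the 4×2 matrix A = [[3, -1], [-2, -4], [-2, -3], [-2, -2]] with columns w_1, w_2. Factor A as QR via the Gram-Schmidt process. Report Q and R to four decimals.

q_1 = w_1/‖w_1‖ = (3, -2, -2, -2)/4.5826 = (0.6547, -0.4364, -0.4364, -0.4364).
r_{12} = q_1·w_2 = 3.2733.
u_2 = w_2 − 3.2733·q_1 = (-3.1429, -2.5714, -1.5714, -0.5714).
‖u_2‖ = 4.3916, so q_2 = (-0.7157, -0.5855, -0.3578, -0.1301).

Q = [[0.6547, -0.7157], [-0.4364, -0.5855], [-0.4364, -0.3578], [-0.4364, -0.1301]], R = [[4.5826, 3.2733], [0.0000, 4.3916]]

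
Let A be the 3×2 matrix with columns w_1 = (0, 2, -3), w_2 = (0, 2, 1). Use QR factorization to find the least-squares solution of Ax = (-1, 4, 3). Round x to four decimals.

q_1 = w_1/‖w_1‖ = (0, 2, -3)/3.6056 = (0.0000, 0.5547, -0.8321).
r_{12} = q_1·w_2 = 0.2774.
u_2 = w_2 − 0.2774·q_1 = (0.0000, 1.8462, 1.2308).
‖u_2‖ = 2.2188, so q_2 = (0.0000, 0.8321, 0.5547).
Qᵀb = (-0.2774, 4.9923).
Back-substitute: x_2 = 4.9923/2.2188 = 2.2500.
x_1 = (-0.2774 − 0.2774·2.2500)/3.6056 = -0.2500.

x = (-0.2500, 2.2500)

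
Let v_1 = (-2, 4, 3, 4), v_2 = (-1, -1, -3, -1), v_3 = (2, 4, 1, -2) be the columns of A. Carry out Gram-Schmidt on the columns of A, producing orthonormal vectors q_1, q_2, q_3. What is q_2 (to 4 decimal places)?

v_1 = (-2, 4, 3, 4); ‖v_1‖ = 6.7082, so q_1 = (-0.2981, 0.5963, 0.4472, 0.5963).
q_1·v_2 = (-0.2981)·(-1) + 0.5963·(-1) + 0.4472·(-3) + 0.5963·(-1) = -2.2361.
u_2 = v_2 + 2.2361·q_1 = (-1.6667, 0.3333, -2.0000, 0.3333).
‖u_2‖ = 2.6458, so q_2 = (-0.6299, 0.1260, -0.7559, 0.1260).

q_2 = (-0.6299, 0.1260, -0.7559, 0.1260)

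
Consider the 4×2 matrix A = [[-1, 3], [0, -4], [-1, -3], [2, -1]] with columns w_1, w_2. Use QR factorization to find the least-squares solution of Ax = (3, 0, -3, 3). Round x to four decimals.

e_1 = w_1/‖w_1‖ = (-1, 0, -1, 2)/2.4495 = (-0.4082, 0.0000, -0.4082, 0.8165).
r_{12} = e_1·w_2 = -0.8165.
u_2 = w_2 + 0.8165·e_1 = (2.6667, -4.0000, -3.3333, -0.3333).
‖u_2‖ = 5.8595, so e_2 = (0.4551, -0.6827, -0.5689, -0.0569).
Qᵀb = (2.4495, 2.9013).
Back-substitute: x_2 = 2.9013/5.8595 = 0.4951.
x_1 = (2.4495 + 0.8165·0.4951)/2.4495 = 1.1650.

x = (1.1650, 0.4951)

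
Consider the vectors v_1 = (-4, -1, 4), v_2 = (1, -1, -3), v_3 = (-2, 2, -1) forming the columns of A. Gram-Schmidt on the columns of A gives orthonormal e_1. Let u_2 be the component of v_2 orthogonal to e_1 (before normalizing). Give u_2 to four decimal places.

u_2 = (-0.8182, -1.4545, -1.1818)

v_1 = (-4, -1, 4); ‖v_1‖ = 5.7446, so e_1 = (-0.6963, -0.1741, 0.6963).
e_1·v_2 = (-0.6963)·1 + (-0.1741)·(-1) + 0.6963·(-3) = -2.6112.
u_2 = v_2 + 2.6112·e_1 = (-0.8182, -1.4545, -1.1818).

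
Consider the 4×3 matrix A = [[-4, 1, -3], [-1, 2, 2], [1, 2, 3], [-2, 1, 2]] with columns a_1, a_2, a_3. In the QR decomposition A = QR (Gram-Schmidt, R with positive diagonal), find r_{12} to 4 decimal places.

q_1 = a_1/‖a_1‖ = (-4, -1, 1, -2)/4.6904 = (-0.8528, -0.2132, 0.2132, -0.4264).
r_{12} = q_1·a_2 = -1.2792.

r_{12} = -1.2792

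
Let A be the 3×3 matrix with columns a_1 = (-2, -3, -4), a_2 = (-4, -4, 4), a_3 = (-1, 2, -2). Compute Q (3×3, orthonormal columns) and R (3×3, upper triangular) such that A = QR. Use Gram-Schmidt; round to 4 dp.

Q = [[-0.3714, -0.5406, -0.7548], [-0.5571, -0.5206, 0.6470], [-0.7428, 0.6608, -0.1078]], R = [[5.3852, 0.7428, 0.7428], [0.0000, 6.8883, -1.8222], [0.0000, 0.0000, 2.2645]]

a_1 = (-2, -3, -4); ‖a_1‖ = 5.3852, so q_1 = (-0.3714, -0.5571, -0.7428).
q_1·a_2 = (-0.3714)·(-4) + (-0.5571)·(-4) + (-0.7428)·4 = 0.7428.
u_2 = a_2 − 0.7428·q_1 = (-3.7241, -3.5862, 4.5517).
‖u_2‖ = 6.8883, so q_2 = (-0.5406, -0.5206, 0.6608).
q_1·a_3 = (-0.3714)·(-1) + (-0.5571)·2 + (-0.7428)·(-2) = 0.7428; q_2·a_3 = (-0.5406)·(-1) + (-0.5206)·2 + 0.6608·(-2) = -1.8222.
u_3 = a_3 − 0.7428·q_1 + 1.8222·q_2 = (-1.7093, 1.4651, -0.2442).
‖u_3‖ = 2.2645, so q_3 = (-0.7548, 0.6470, -0.1078).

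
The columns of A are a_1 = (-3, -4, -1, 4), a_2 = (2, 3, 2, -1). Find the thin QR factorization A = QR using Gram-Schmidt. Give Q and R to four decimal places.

a_1 = (-3, -4, -1, 4); ‖a_1‖ = 6.4807, so e_1 = (-0.4629, -0.6172, -0.1543, 0.6172).
e_1·a_2 = (-0.4629)·2 + (-0.6172)·3 + (-0.1543)·2 + 0.6172·(-1) = -3.7033.
u_2 = a_2 + 3.7033·e_1 = (0.2857, 0.7143, 1.4286, 1.2857).
‖u_2‖ = 2.0702, so e_2 = (0.1380, 0.3450, 0.6901, 0.6211).

Q = [[-0.4629, 0.1380], [-0.6172, 0.3450], [-0.1543, 0.6901], [0.6172, 0.6211]], R = [[6.4807, -3.7033], [0.0000, 2.0702]]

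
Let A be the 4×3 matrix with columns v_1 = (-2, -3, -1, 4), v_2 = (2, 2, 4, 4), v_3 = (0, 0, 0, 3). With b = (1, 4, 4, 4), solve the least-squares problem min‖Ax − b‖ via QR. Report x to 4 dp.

x = (-0.4857, 0.8000, 0.9143)

v_1 = (-2, -3, -1, 4); ‖v_1‖ = 5.4772, so e_1 = (-0.3651, -0.5477, -0.1826, 0.7303).
e_1·v_2 = (-0.3651)·2 + (-0.5477)·2 + (-0.1826)·4 + 0.7303·4 = 0.3651.
u_2 = v_2 − 0.3651·e_1 = (2.1333, 2.2000, 4.0667, 3.7333).
‖u_2‖ = 6.3140, so e_2 = (0.3379, 0.3484, 0.6441, 0.5913).
e_1·v_3 = (-0.3651)·0 + (-0.5477)·0 + (-0.1826)·0 + 0.7303·3 = 2.1909; e_2·v_3 = 0.3379·0 + 0.3484·0 + 0.6441·0 + 0.5913·3 = 1.7738.
u_3 = v_3 − 2.1909·e_1 − 1.7738·e_2 = (0.2007, 0.5819, -0.7425, 0.3512).
‖u_3‖ = 1.0264, so e_3 = (0.1955, 0.5670, -0.7234, 0.3421).
Qᵀb = (-0.3651, 6.6730, 0.9384).
Back-substitute: x_3 = 0.9384/1.0264 = 0.9143.
x_2 = (6.6730 − 1.7738·0.9143)/6.3140 = 0.8000.
x_1 = (-0.3651 − 0.3651·0.8000 − 2.1909·0.9143)/5.4772 = -0.4857.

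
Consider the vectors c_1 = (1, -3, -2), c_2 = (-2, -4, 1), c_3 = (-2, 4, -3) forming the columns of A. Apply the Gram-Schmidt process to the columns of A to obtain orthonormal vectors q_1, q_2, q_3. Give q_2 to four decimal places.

q_2 = (-0.6344, -0.5639, 0.5287)

q_1 = c_1/‖c_1‖ = (1, -3, -2)/3.7417 = (0.2673, -0.8018, -0.5345).
r_{12} = q_1·c_2 = 2.1381.
u_2 = c_2 − 2.1381·q_1 = (-2.5714, -2.2857, 2.1429).
‖u_2‖ = 4.0532, so q_2 = (-0.6344, -0.5639, 0.5287).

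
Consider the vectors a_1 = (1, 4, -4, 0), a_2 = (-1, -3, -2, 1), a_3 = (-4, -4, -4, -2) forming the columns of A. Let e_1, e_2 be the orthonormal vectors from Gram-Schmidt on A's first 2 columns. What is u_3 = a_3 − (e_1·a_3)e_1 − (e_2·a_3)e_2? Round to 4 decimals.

u_3 = (-2.6043, 0.0809, -0.5702, -3.5021)

e_1 = a_1/‖a_1‖ = (1, 4, -4, 0)/5.7446 = (0.1741, 0.6963, -0.6963, 0.0000).
r_{12} = e_1·a_2 = -0.8704.
u_2 = a_2 + 0.8704·e_1 = (-0.8485, -2.3939, -2.6061, 1.0000).
‖u_2‖ = 3.7739, so e_2 = (-0.2248, -0.6343, -0.6905, 0.2650).
r_{13} = e_1·a_3 = -0.6963; r_{23} = e_2·a_3 = 5.6689.
u_3 = a_3 + 0.6963·e_1 − 5.6689·e_2 = (-2.6043, 0.0809, -0.5702, -3.5021).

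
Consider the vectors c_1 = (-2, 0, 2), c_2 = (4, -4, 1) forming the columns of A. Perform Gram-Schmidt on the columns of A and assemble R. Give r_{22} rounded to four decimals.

r_{22} = 5.3385

c_1 = (-2, 0, 2); ‖c_1‖ = 2.8284, so q_1 = (-0.7071, 0.0000, 0.7071).
q_1·c_2 = (-0.7071)·4 + 0.0000·(-4) + 0.7071·1 = -2.1213.
u_2 = c_2 + 2.1213·q_1 = (2.5000, -4.0000, 2.5000).
r_{22} = ‖u_2‖ = 5.3385.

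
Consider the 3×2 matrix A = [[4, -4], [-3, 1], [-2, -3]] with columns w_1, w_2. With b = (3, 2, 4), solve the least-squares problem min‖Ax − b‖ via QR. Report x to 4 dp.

w_1 = (4, -3, -2); ‖w_1‖ = 5.3852, so q_1 = (0.7428, -0.5571, -0.3714).
q_1·w_2 = 0.7428·(-4) + (-0.5571)·1 + (-0.3714)·(-3) = -2.4140.
u_2 = w_2 + 2.4140·q_1 = (-2.2069, -0.3448, -3.8966).
‖u_2‖ = 4.4914, so q_2 = (-0.4914, -0.0768, -0.8676).
Qᵀb = (-0.3714, -5.0979).
Back-substitute: x_2 = -5.0979/4.4914 = -1.1350.
x_1 = (-0.3714 + 2.4140·(-1.1350))/5.3852 = -0.5778.

x = (-0.5778, -1.1350)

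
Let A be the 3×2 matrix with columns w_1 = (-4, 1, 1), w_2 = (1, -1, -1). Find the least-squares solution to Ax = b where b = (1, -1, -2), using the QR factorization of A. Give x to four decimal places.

x = (0.1667, 1.6667)

w_1 = (-4, 1, 1); ‖w_1‖ = 4.2426, so q_1 = (-0.9428, 0.2357, 0.2357).
q_1·w_2 = (-0.9428)·1 + 0.2357·(-1) + 0.2357·(-1) = -1.4142.
u_2 = w_2 + 1.4142·q_1 = (-0.3333, -0.6667, -0.6667).
‖u_2‖ = 1.0000, so q_2 = (-0.3333, -0.6667, -0.6667).
Qᵀb = (-1.6499, 1.6667).
Back-substitute: x_2 = 1.6667/1.0000 = 1.6667.
x_1 = (-1.6499 + 1.4142·1.6667)/4.2426 = 0.1667.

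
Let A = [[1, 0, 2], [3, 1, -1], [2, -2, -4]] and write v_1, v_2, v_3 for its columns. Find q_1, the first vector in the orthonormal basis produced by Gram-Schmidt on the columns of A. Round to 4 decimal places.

q_1 = (0.2673, 0.8018, 0.5345)

v_1 = (1, 3, 2); ‖v_1‖ = 3.7417, so q_1 = (0.2673, 0.8018, 0.5345).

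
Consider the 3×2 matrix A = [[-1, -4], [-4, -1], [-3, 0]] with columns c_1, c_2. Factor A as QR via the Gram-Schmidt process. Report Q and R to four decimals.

c_1 = (-1, -4, -3); ‖c_1‖ = 5.0990, so q_1 = (-0.1961, -0.7845, -0.5883).
q_1·c_2 = (-0.1961)·(-4) + (-0.7845)·(-1) + (-0.5883)·0 = 1.5689.
u_2 = c_2 − 1.5689·q_1 = (-3.6923, 0.2308, 0.9231).
‖u_2‖ = 3.8129, so q_2 = (-0.9684, 0.0605, 0.2421).

Q = [[-0.1961, -0.9684], [-0.7845, 0.0605], [-0.5883, 0.2421]], R = [[5.0990, 1.5689], [0.0000, 3.8129]]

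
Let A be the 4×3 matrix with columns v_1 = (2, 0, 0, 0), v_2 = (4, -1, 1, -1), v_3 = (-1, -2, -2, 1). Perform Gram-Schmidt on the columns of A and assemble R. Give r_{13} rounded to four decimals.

v_1 = (2, 0, 0, 0); ‖v_1‖ = 2.0000, so q_1 = (1.0000, 0.0000, 0.0000, 0.0000).
r_{13} = q_1·v_3 = -1.0000.

r_{13} = -1.0000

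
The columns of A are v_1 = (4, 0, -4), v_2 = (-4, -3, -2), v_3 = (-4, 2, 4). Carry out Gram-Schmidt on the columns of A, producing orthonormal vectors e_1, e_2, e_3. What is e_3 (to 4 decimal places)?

e_3 = (-0.4082, 0.8165, -0.4082)

v_1 = (4, 0, -4); ‖v_1‖ = 5.6569, so e_1 = (0.7071, 0.0000, -0.7071).
e_1·v_2 = 0.7071·(-4) + 0.0000·(-3) + (-0.7071)·(-2) = -1.4142.
u_2 = v_2 + 1.4142·e_1 = (-3.0000, -3.0000, -3.0000).
‖u_2‖ = 5.1962, so e_2 = (-0.5774, -0.5774, -0.5774).
e_1·v_3 = 0.7071·(-4) + 0.0000·2 + (-0.7071)·4 = -5.6569; e_2·v_3 = (-0.5774)·(-4) + (-0.5774)·2 + (-0.5774)·4 = -1.1547.
u_3 = v_3 + 5.6569·e_1 + 1.1547·e_2 = (-0.6667, 1.3333, -0.6667).
‖u_3‖ = 1.6330, so e_3 = (-0.4082, 0.8165, -0.4082).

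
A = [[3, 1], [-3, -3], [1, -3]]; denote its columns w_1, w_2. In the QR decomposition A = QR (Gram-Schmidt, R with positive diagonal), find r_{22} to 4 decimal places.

r_{22} = 3.8389

w_1 = (3, -3, 1); ‖w_1‖ = 4.3589, so q_1 = (0.6882, -0.6882, 0.2294).
q_1·w_2 = 0.6882·1 + (-0.6882)·(-3) + 0.2294·(-3) = 2.0647.
u_2 = w_2 − 2.0647·q_1 = (-0.4211, -1.5789, -3.4737).
r_{22} = ‖u_2‖ = 3.8389.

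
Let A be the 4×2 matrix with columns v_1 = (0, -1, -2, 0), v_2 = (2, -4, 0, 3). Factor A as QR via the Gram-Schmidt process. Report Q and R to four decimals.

q_1 = v_1/‖v_1‖ = (0, -1, -2, 0)/2.2361 = (0.0000, -0.4472, -0.8944, 0.0000).
r_{12} = q_1·v_2 = 1.7889.
u_2 = v_2 − 1.7889·q_1 = (2.0000, -3.2000, 1.6000, 3.0000).
‖u_2‖ = 5.0794, so q_2 = (0.3937, -0.6300, 0.3150, 0.5906).

Q = [[0.0000, 0.3937], [-0.4472, -0.6300], [-0.8944, 0.3150], [0.0000, 0.5906]], R = [[2.2361, 1.7889], [0.0000, 5.0794]]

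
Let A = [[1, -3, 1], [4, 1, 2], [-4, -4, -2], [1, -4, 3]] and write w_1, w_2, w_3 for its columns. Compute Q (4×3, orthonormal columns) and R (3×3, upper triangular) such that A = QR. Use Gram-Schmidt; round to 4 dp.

q_1 = w_1/‖w_1‖ = (1, 4, -4, 1)/5.8310 = (0.1715, 0.6860, -0.6860, 0.1715).
r_{12} = q_1·w_2 = 2.2295.
u_2 = w_2 − 2.2295·q_1 = (-3.3824, -0.5294, -2.4706, -4.3824).
‖u_2‖ = 6.0852, so q_2 = (-0.5558, -0.0870, -0.4060, -0.7202).
r_{13} = q_1·w_3 = 3.4300; r_{23} = q_2·w_3 = -2.0783.
u_3 = w_3 − 3.4300·q_1 + 2.0783·q_2 = (-0.7434, -0.5338, -0.4909, 0.9150).
‖u_3‖ = 1.3841, so q_3 = (-0.5371, -0.3856, -0.3546, 0.6611).

Q = [[0.1715, -0.5558, -0.5371], [0.6860, -0.0870, -0.3856], [-0.6860, -0.4060, -0.3546], [0.1715, -0.7202, 0.6611]], R = [[5.8310, 2.2295, 3.4300], [0.0000, 6.0852, -2.0783], [0.0000, 0.0000, 1.3841]]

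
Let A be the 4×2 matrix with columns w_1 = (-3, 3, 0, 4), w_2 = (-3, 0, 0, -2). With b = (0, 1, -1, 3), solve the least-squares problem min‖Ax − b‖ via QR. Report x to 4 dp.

w_1 = (-3, 3, 0, 4); ‖w_1‖ = 5.8310, so q_1 = (-0.5145, 0.5145, 0.0000, 0.6860).
q_1·w_2 = (-0.5145)·(-3) + 0.5145·0 + 0.0000·0 + 0.6860·(-2) = 0.1715.
u_2 = w_2 − 0.1715·q_1 = (-2.9118, -0.0882, 0.0000, -2.1176).
‖u_2‖ = 3.6015, so q_2 = (-0.8085, -0.0245, 0.0000, -0.5880).
Qᵀb = (2.5725, -1.7885).
Back-substitute: x_2 = -1.7885/3.6015 = -0.4966.
x_1 = (2.5725 − 0.1715·(-0.4966))/5.8310 = 0.4558.

x = (0.4558, -0.4966)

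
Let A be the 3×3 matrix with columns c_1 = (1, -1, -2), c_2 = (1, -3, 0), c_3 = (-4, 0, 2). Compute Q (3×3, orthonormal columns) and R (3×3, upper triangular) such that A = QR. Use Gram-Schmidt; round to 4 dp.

Q = [[0.4082, 0.1231, -0.9045], [-0.4082, -0.8616, -0.3015], [-0.8165, 0.4924, -0.3015]], R = [[2.4495, 1.6330, -3.2660], [0.0000, 2.7080, 0.4924], [0.0000, 0.0000, 3.0151]]

c_1 = (1, -1, -2); ‖c_1‖ = 2.4495, so q_1 = (0.4082, -0.4082, -0.8165).
q_1·c_2 = 0.4082·1 + (-0.4082)·(-3) + (-0.8165)·0 = 1.6330.
u_2 = c_2 − 1.6330·q_1 = (0.3333, -2.3333, 1.3333).
‖u_2‖ = 2.7080, so q_2 = (0.1231, -0.8616, 0.4924).
q_1·c_3 = 0.4082·(-4) + (-0.4082)·0 + (-0.8165)·2 = -3.2660; q_2·c_3 = 0.1231·(-4) + (-0.8616)·0 + 0.4924·2 = 0.4924.
u_3 = c_3 + 3.2660·q_1 − 0.4924·q_2 = (-2.7273, -0.9091, -0.9091).
‖u_3‖ = 3.0151, so q_3 = (-0.9045, -0.3015, -0.3015).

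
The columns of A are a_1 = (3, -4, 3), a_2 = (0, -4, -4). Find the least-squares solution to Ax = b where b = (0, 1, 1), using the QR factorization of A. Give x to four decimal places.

x = (0.0000, -0.2500)

a_1 = (3, -4, 3); ‖a_1‖ = 5.8310, so e_1 = (0.5145, -0.6860, 0.5145).
e_1·a_2 = 0.5145·0 + (-0.6860)·(-4) + 0.5145·(-4) = 0.6860.
u_2 = a_2 − 0.6860·e_1 = (-0.3529, -3.5294, -4.3529).
‖u_2‖ = 5.6151, so e_2 = (-0.0629, -0.6286, -0.7752).
Qᵀb = (-0.1715, -1.4038).
Back-substitute: x_2 = -1.4038/5.6151 = -0.2500.
x_1 = (-0.1715 − 0.6860·(-0.2500))/5.8310 = 0.0000.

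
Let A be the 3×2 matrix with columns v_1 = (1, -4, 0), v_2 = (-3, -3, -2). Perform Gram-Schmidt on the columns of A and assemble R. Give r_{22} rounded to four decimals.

r_{22} = 4.1515

v_1 = (1, -4, 0); ‖v_1‖ = 4.1231, so e_1 = (0.2425, -0.9701, 0.0000).
e_1·v_2 = 0.2425·(-3) + (-0.9701)·(-3) + 0.0000·(-2) = 2.1828.
u_2 = v_2 − 2.1828·e_1 = (-3.5294, -0.8824, -2.0000).
r_{22} = ‖u_2‖ = 4.1515.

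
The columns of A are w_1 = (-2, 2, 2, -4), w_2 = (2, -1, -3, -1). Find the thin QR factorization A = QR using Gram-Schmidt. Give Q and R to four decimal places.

q_1 = w_1/‖w_1‖ = (-2, 2, 2, -4)/5.2915 = (-0.3780, 0.3780, 0.3780, -0.7559).
r_{12} = q_1·w_2 = -1.5119.
u_2 = w_2 + 1.5119·q_1 = (1.4286, -0.4286, -2.4286, -2.1429).
‖u_2‖ = 3.5657, so q_2 = (0.4006, -0.1202, -0.6811, -0.6010).

Q = [[-0.3780, 0.4006], [0.3780, -0.1202], [0.3780, -0.6811], [-0.7559, -0.6010]], R = [[5.2915, -1.5119], [0.0000, 3.5657]]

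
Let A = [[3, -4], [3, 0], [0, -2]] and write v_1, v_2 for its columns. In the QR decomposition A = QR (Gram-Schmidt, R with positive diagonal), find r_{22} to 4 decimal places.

q_1 = v_1/‖v_1‖ = (3, 3, 0)/4.2426 = (0.7071, 0.7071, 0.0000).
r_{12} = q_1·v_2 = -2.8284.
u_2 = v_2 + 2.8284·q_1 = (-2.0000, 2.0000, -2.0000).
r_{22} = ‖u_2‖ = 3.4641.

r_{22} = 3.4641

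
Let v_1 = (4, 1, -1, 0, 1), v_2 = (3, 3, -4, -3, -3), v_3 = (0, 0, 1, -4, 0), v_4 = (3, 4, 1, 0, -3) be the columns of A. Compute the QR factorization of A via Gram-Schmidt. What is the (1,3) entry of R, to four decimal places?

v_1 = (4, 1, -1, 0, 1); ‖v_1‖ = 4.3589, so q_1 = (0.9177, 0.2294, -0.2294, 0.0000, 0.2294).
r_{13} = q_1·v_3 = -0.2294.

r_{13} = -0.2294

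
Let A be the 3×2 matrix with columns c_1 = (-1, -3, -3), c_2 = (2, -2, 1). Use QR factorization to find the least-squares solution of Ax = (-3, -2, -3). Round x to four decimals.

c_1 = (-1, -3, -3); ‖c_1‖ = 4.3589, so e_1 = (-0.2294, -0.6882, -0.6882).
e_1·c_2 = (-0.2294)·2 + (-0.6882)·(-2) + (-0.6882)·1 = 0.2294.
u_2 = c_2 − 0.2294·e_1 = (2.0526, -1.8421, 1.1579).
‖u_2‖ = 2.9912, so e_2 = (0.6862, -0.6158, 0.3871).
Qᵀb = (4.1295, -1.9883).
Back-substitute: x_2 = -1.9883/2.9912 = -0.6647.
x_1 = (4.1295 − 0.2294·(-0.6647))/4.3589 = 0.9824.

x = (0.9824, -0.6647)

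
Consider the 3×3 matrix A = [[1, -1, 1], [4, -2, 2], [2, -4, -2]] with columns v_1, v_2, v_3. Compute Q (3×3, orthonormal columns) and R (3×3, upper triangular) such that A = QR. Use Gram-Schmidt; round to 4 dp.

e_1 = v_1/‖v_1‖ = (1, 4, 2)/4.5826 = (0.2182, 0.8729, 0.4364).
r_{12} = e_1·v_2 = -3.7097.
u_2 = v_2 + 3.7097·e_1 = (-0.1905, 1.2381, -2.3810).
‖u_2‖ = 2.6904, so e_2 = (-0.0708, 0.4602, -0.8850).
r_{13} = e_1·v_3 = 1.0911; r_{23} = e_2·v_3 = 2.6196.
u_3 = v_3 − 1.0911·e_1 − 2.6196·e_2 = (0.9474, -0.1579, -0.1579).
‖u_3‖ = 0.9733, so e_3 = (0.9733, -0.1622, -0.1622).

Q = [[0.2182, -0.0708, 0.9733], [0.8729, 0.4602, -0.1622], [0.4364, -0.8850, -0.1622]], R = [[4.5826, -3.7097, 1.0911], [0.0000, 2.6904, 2.6196], [0.0000, 0.0000, 0.9733]]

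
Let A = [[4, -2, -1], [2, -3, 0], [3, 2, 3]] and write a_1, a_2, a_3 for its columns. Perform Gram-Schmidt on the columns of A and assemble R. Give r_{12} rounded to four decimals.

a_1 = (4, 2, 3); ‖a_1‖ = 5.3852, so e_1 = (0.7428, 0.3714, 0.5571).
r_{12} = e_1·a_2 = -1.4856.

r_{12} = -1.4856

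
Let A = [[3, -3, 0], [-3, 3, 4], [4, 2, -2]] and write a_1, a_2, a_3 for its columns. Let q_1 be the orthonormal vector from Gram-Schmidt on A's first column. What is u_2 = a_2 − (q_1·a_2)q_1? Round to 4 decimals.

u_2 = (-2.1176, 2.1176, 3.1765)

a_1 = (3, -3, 4); ‖a_1‖ = 5.8310, so q_1 = (0.5145, -0.5145, 0.6860).
q_1·a_2 = 0.5145·(-3) + (-0.5145)·3 + 0.6860·2 = -1.7150.
u_2 = a_2 + 1.7150·q_1 = (-2.1176, 2.1176, 3.1765).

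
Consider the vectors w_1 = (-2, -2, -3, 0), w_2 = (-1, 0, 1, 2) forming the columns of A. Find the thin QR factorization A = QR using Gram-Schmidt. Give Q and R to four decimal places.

w_1 = (-2, -2, -3, 0); ‖w_1‖ = 4.1231, so q_1 = (-0.4851, -0.4851, -0.7276, 0.0000).
q_1·w_2 = (-0.4851)·(-1) + (-0.4851)·0 + (-0.7276)·1 + 0.0000·2 = -0.2425.
u_2 = w_2 + 0.2425·q_1 = (-1.1176, -0.1176, 0.8235, 2.0000).
‖u_2‖ = 2.4375, so q_2 = (-0.4585, -0.0483, 0.3379, 0.8205).

Q = [[-0.4851, -0.4585], [-0.4851, -0.0483], [-0.7276, 0.3379], [0.0000, 0.8205]], R = [[4.1231, -0.2425], [0.0000, 2.4375]]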